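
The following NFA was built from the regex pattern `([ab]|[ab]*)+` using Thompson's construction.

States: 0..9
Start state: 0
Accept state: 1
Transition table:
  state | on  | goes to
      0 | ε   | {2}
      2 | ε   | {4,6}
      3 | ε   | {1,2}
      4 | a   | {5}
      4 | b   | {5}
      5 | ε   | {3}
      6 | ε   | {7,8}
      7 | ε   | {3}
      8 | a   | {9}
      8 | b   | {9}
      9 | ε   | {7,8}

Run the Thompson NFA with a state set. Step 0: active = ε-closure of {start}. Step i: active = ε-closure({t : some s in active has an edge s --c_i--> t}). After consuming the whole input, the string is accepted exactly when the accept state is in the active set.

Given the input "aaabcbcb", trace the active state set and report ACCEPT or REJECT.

Answer: REJECT

Steps:
initial (ε-close {0}): {0,1,2,3,4,6,7,8}
'a' @ 1: {1,2,3,4,5,6,7,8,9}  (accept∈set)
'a' @ 2: {1,2,3,4,5,6,7,8,9}  (accept∈set)
'a' @ 3: {1,2,3,4,5,6,7,8,9}  (accept∈set)
'b' @ 4: {1,2,3,4,5,6,7,8,9}  (accept∈set)
'c' @ 5: {}  — state set empty
rest 'bcb' ignored (set empty)
after full input: {}  (accept=1 not in)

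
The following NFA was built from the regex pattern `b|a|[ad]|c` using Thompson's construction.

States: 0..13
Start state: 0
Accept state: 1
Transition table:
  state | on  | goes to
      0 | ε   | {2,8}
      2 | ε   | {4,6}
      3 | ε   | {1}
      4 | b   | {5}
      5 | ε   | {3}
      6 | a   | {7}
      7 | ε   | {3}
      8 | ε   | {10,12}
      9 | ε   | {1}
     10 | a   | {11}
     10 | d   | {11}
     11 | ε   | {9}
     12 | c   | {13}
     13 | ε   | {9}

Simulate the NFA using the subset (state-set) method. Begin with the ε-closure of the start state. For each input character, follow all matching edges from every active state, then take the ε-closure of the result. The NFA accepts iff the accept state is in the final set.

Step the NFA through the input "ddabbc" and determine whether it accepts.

Answer: REJECT

Steps:
start: ε-closure({0}) = {0,2,4,6,8,10,12}
'd' @ 1: {1,9,11}  ✓accept
'd' @ 2: {}  — dead — no transitions
rest 'abbc' ignored (set empty)
end set {} — state 1 not in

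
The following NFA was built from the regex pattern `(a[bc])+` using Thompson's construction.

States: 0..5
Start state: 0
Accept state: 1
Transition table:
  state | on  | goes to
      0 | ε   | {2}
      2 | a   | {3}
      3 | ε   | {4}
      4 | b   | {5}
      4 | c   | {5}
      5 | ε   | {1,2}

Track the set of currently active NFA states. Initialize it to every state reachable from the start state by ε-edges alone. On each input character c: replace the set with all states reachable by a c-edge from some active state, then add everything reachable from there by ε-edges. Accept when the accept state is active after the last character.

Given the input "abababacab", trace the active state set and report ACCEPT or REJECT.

Answer: ACCEPT

Steps:
start: ε-closure({0}) = {0,2}
'a' @ 1: {3,4}
'b' @ 2: {1,2,5}  ✓accept
'a' @ 3: {3,4}
'b' @ 4: {1,2,5}  ✓accept
'a' @ 5: {3,4}
'b' @ 6: {1,2,5}  ✓accept
'a' @ 7: {3,4}
'c' @ 8: {1,2,5}  ✓accept
'a' @ 9: {3,4}
'b' @ 10: {1,2,5}  ✓accept
end set {1,2,5} — state 1 in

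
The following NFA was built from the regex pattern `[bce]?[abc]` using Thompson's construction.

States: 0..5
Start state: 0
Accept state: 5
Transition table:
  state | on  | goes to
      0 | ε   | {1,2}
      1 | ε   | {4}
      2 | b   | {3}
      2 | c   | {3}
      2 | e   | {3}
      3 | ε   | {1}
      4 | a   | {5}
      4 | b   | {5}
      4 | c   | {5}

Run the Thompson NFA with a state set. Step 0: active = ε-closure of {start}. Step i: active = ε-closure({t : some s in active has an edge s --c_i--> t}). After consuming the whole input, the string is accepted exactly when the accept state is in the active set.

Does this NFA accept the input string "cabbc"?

initial (ε-close {0}): {0,1,2,4}
'c' @ 1: {1,3,4,5}  [accepting]
'a' @ 2: {5}  [accepting]
'b' @ 3: {}  — state set empty
rest 'bc' ignored (set empty)
final: {}; accept 5 not in set

Answer: REJECT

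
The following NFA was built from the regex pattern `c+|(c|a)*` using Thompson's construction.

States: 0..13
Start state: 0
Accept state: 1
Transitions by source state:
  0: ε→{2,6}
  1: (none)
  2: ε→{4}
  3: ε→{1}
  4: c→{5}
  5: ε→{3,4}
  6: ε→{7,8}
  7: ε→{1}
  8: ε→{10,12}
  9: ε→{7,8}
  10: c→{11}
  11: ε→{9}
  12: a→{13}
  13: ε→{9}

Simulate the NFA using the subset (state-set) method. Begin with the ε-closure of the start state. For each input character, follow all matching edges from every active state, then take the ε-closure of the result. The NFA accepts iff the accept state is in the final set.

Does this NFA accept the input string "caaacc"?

Answer: ACCEPT

Steps:
initial (ε-close {0}): {0,1,2,4,6,7,8,10,12}
'c' @ 1: {1,3,4,5,7,8,9,10,11,12}  ✓accept
'a' @ 2: {1,7,8,9,10,12,13}  ✓accept
'a' @ 3: {1,7,8,9,10,12,13}  ✓accept
'a' @ 4: {1,7,8,9,10,12,13}  ✓accept
'c' @ 5: {1,7,8,9,10,11,12}  ✓accept
'c' @ 6: {1,7,8,9,10,11,12}  ✓accept
after full input: {1,7,8,9,10,11,12}  (accept=1 in)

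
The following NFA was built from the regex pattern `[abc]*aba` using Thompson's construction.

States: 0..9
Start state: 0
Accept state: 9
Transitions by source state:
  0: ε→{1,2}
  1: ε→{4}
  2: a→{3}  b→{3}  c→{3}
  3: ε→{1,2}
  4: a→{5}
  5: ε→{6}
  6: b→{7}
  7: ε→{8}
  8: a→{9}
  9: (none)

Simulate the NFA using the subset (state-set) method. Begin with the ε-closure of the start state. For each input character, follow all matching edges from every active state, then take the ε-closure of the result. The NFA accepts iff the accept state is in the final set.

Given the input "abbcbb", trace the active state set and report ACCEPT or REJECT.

initial (ε-close {0}): {0,1,2,4}
'a' @ 1: {1,2,3,4,5,6}
'b' @ 2: {1,2,3,4,7,8}
'b' @ 3: {1,2,3,4}
'c' @ 4: {1,2,3,4}
'b' @ 5: {1,2,3,4}
'b' @ 6: {1,2,3,4}
after full input: {1,2,3,4}  (accept=9 not in)

Answer: REJECT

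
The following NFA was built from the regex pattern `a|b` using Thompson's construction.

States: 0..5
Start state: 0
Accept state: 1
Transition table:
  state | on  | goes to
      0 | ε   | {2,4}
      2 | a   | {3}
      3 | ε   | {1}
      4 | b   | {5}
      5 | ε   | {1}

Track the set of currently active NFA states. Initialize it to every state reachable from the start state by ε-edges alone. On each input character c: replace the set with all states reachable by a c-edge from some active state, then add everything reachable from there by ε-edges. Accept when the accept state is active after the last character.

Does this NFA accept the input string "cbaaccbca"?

Answer: REJECT

Trace:
initial (ε-close {0}): {0,2,4}
'c' @ 1: {}  — no active states
rest 'baaccbca' ignored (set empty)
end set {} — state 1 not in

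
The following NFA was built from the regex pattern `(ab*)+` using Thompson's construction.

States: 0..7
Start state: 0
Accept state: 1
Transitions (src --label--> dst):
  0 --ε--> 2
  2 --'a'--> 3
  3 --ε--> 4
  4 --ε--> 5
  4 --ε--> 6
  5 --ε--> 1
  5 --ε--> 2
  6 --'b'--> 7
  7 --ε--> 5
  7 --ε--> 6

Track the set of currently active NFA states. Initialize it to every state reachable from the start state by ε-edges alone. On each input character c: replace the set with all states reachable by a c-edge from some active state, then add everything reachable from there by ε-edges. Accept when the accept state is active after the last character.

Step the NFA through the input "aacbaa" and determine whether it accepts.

start: ε-closure({0}) = {0,2}
'a' @ 1: {1,2,3,4,5,6}  [accepting]
'a' @ 2: {1,2,3,4,5,6}  [accepting]
'c' @ 3: {}  — no active states
rest 'baa' ignored (set empty)
after full input: {}  (accept=1 not in)

Answer: REJECT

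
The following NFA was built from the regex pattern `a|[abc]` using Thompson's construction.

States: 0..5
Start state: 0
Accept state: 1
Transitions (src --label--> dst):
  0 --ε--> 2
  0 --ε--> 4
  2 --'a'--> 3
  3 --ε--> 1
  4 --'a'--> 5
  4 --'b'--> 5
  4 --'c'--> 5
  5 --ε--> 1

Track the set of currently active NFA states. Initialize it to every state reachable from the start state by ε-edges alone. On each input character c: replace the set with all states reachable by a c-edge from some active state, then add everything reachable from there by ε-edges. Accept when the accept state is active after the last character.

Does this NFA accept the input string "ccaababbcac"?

start: ε-closure({0}) = {0,2,4}
'c' @ 1: {1,5}  [accepting]
'c' @ 2: {}  — state set empty
rest 'aababbcac' ignored (set empty)
end set {} — state 1 not in

Answer: REJECT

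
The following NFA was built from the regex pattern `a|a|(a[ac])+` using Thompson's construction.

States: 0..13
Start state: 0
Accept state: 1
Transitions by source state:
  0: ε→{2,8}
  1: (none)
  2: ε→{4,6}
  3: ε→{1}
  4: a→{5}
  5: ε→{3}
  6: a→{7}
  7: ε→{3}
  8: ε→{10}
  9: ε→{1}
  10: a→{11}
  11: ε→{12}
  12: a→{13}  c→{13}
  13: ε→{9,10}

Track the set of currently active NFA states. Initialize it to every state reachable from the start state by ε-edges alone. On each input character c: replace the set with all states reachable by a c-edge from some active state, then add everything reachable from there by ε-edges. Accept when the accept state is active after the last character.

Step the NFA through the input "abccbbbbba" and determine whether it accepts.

Answer: REJECT

Trace:
S₀ = ε-closure({0}) = {0,2,4,6,8,10}
'a' @ 1: {1,3,5,7,11,12}  (accept∈set)
'b' @ 2: {}  — dead — no transitions
rest 'ccbbbbba' ignored (set empty)
final: {}; accept 1 not in set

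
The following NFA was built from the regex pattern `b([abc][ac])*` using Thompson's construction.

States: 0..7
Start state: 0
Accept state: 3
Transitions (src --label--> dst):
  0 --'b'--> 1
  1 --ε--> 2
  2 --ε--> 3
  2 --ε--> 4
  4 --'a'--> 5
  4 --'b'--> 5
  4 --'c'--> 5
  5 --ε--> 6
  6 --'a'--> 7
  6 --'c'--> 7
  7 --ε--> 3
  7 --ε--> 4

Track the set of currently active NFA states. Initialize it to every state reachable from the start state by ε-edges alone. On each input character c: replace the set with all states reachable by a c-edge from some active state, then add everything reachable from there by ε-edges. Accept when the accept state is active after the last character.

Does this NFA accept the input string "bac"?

Answer: ACCEPT

Derivation:
start: ε-closure({0}) = {0}
'b' @ 1: {1,2,3,4}  ✓accept
'a' @ 2: {5,6}
'c' @ 3: {3,4,7}  ✓accept
end set {3,4,7} — state 3 in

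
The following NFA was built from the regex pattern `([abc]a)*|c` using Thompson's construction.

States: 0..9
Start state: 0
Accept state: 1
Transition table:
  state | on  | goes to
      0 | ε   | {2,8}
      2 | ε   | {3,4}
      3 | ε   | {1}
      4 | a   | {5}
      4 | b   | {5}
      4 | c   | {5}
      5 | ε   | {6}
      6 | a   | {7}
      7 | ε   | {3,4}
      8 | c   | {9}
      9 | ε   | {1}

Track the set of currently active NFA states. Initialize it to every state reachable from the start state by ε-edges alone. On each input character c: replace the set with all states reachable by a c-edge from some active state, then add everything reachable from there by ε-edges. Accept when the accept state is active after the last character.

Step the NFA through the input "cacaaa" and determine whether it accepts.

Answer: ACCEPT

Trace:
start: ε-closure({0}) = {0,1,2,3,4,8}
'c' @ 1: {1,5,6,9}  ✓accept
'a' @ 2: {1,3,4,7}  ✓accept
'c' @ 3: {5,6}
'a' @ 4: {1,3,4,7}  ✓accept
'a' @ 5: {5,6}
'a' @ 6: {1,3,4,7}  ✓accept
final: {1,3,4,7}; accept 1 in set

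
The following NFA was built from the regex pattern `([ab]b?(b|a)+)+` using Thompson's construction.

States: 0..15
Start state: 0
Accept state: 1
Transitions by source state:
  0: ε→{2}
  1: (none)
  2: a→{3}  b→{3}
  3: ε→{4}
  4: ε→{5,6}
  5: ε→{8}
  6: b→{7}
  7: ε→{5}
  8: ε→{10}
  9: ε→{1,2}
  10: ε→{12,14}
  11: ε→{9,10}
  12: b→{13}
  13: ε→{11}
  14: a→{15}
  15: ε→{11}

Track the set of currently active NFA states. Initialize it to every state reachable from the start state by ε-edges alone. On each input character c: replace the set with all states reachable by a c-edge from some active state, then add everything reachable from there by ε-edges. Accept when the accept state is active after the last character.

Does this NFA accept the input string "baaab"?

Answer: ACCEPT

Trace:
S₀ = ε-closure({0}) = {0,2}
'b' @ 1: {3,4,5,6,8,10,12,14}
'a' @ 2: {1,2,9,10,11,12,14,15}  ✓accept
'a' @ 3: {1,2,3,4,5,6,8,9,10,11,12,14,15}  ✓accept
'a' @ 4: {1,2,3,4,5,6,8,9,10,11,12,14,15}  ✓accept
'b' @ 5: {1,2,3,4,5,6,7,8,9,10,11,12,13,14}  ✓accept
end set {1,2,3,4,5,6,7,8,9,10,11,12,13,14} — state 1 in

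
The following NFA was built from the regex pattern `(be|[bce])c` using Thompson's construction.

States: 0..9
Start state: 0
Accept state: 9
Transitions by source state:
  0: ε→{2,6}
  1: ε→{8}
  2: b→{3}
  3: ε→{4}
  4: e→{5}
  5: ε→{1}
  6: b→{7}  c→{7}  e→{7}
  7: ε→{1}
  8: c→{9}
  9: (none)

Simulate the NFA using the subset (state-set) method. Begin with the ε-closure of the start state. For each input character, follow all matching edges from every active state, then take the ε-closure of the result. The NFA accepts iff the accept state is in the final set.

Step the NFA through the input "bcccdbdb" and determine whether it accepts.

Answer: REJECT

Trace:
start: ε-closure({0}) = {0,2,6}
'b' @ 1: {1,3,4,7,8}
'c' @ 2: {9}  (accept∈set)
'c' @ 3: {}  — state set empty
rest 'cdbdb' ignored (set empty)
after full input: {}  (accept=9 not in)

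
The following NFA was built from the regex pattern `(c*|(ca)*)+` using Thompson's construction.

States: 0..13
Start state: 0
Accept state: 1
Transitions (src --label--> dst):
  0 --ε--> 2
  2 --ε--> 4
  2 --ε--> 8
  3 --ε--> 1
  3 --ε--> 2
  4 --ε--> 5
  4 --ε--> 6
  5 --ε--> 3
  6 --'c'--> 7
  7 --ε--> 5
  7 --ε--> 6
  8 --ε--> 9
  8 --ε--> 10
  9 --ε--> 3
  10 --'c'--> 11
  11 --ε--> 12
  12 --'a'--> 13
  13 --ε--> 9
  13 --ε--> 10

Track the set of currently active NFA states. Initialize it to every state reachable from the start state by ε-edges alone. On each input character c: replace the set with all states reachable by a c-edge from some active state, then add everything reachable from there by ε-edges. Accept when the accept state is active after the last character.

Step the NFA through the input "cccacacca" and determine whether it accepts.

Answer: ACCEPT

Steps:
S₀ = ε-closure({0}) = {0,1,2,3,4,5,6,8,9,10}
'c' @ 1: {1,2,3,4,5,6,7,8,9,10,11,12}  (accept∈set)
'c' @ 2: {1,2,3,4,5,6,7,8,9,10,11,12}  (accept∈set)
'c' @ 3: {1,2,3,4,5,6,7,8,9,10,11,12}  (accept∈set)
'a' @ 4: {1,2,3,4,5,6,8,9,10,13}  (accept∈set)
'c' @ 5: {1,2,3,4,5,6,7,8,9,10,11,12}  (accept∈set)
'a' @ 6: {1,2,3,4,5,6,8,9,10,13}  (accept∈set)
'c' @ 7: {1,2,3,4,5,6,7,8,9,10,11,12}  (accept∈set)
'c' @ 8: {1,2,3,4,5,6,7,8,9,10,11,12}  (accept∈set)
'a' @ 9: {1,2,3,4,5,6,8,9,10,13}  (accept∈set)
final: {1,2,3,4,5,6,8,9,10,13}; accept 1 in set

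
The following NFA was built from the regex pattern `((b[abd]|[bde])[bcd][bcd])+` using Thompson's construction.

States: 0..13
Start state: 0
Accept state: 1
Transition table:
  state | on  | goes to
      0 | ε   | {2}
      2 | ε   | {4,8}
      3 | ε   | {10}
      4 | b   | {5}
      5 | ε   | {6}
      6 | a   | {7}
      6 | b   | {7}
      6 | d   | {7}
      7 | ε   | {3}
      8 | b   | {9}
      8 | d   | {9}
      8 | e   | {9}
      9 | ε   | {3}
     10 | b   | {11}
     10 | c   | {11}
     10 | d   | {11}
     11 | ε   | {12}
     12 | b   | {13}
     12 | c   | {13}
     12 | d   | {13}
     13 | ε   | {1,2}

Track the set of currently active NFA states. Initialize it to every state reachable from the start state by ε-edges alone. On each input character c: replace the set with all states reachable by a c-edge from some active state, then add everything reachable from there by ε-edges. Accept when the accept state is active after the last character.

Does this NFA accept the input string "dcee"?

start: ε-closure({0}) = {0,2,4,8}
'd' @ 1: {3,9,10}
'c' @ 2: {11,12}
'e' @ 3: {}  — no active states
rest 'e' ignored (set empty)
end set {} — state 1 not in

Answer: REJECT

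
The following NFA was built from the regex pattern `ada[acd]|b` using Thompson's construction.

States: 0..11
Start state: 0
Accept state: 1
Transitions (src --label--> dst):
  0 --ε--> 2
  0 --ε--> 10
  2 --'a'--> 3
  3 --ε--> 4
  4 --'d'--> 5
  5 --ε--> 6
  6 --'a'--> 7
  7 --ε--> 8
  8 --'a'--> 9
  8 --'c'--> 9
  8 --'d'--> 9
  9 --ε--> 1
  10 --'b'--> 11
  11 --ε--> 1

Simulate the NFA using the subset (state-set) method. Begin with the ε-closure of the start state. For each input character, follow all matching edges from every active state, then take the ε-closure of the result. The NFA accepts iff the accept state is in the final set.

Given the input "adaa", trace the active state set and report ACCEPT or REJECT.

Answer: ACCEPT

Trace:
initial (ε-close {0}): {0,2,10}
'a' @ 1: {3,4}
'd' @ 2: {5,6}
'a' @ 3: {7,8}
'a' @ 4: {1,9}  ✓accept
after full input: {1,9}  (accept=1 in)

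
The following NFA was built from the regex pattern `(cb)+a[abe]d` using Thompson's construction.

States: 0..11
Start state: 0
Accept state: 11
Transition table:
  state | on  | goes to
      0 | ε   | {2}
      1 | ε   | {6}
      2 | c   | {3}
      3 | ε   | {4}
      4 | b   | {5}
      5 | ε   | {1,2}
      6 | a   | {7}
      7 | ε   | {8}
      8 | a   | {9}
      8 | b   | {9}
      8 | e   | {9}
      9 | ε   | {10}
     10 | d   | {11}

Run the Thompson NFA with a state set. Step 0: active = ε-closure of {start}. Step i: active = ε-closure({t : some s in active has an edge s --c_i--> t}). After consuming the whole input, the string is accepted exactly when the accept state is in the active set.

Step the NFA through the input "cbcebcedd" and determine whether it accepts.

Answer: REJECT

Derivation:
initial (ε-close {0}): {0,2}
'c' @ 1: {3,4}
'b' @ 2: {1,2,5,6}
'c' @ 3: {3,4}
'e' @ 4: {}  — no active states
rest 'bcedd' ignored (set empty)
after full input: {}  (accept=11 not in)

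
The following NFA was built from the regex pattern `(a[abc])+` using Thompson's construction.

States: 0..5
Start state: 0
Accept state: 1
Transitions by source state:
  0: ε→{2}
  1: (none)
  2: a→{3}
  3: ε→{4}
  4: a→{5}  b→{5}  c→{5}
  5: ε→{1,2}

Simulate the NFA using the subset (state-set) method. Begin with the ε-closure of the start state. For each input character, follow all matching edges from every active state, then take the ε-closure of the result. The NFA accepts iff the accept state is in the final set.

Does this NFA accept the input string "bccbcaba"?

S₀ = ε-closure({0}) = {0,2}
'b' @ 1: {}  — dead — no transitions
rest 'ccbcaba' ignored (set empty)
final: {}; accept 1 not in set

Answer: REJECT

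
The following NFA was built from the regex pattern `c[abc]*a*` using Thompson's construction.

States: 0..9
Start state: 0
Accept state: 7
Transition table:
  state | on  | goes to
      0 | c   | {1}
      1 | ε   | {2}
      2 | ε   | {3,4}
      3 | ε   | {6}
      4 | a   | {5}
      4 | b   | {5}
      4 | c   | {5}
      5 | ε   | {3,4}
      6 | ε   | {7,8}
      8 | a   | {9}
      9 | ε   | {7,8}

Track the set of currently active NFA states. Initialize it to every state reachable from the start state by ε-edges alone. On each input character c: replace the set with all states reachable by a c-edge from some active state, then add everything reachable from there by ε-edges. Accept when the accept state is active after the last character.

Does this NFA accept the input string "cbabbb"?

Answer: ACCEPT

Derivation:
initial (ε-close {0}): {0}
'c' @ 1: {1,2,3,4,6,7,8}  ✓accept
'b' @ 2: {3,4,5,6,7,8}  ✓accept
'a' @ 3: {3,4,5,6,7,8,9}  ✓accept
'b' @ 4: {3,4,5,6,7,8}  ✓accept
'b' @ 5: {3,4,5,6,7,8}  ✓accept
'b' @ 6: {3,4,5,6,7,8}  ✓accept
end set {3,4,5,6,7,8} — state 7 in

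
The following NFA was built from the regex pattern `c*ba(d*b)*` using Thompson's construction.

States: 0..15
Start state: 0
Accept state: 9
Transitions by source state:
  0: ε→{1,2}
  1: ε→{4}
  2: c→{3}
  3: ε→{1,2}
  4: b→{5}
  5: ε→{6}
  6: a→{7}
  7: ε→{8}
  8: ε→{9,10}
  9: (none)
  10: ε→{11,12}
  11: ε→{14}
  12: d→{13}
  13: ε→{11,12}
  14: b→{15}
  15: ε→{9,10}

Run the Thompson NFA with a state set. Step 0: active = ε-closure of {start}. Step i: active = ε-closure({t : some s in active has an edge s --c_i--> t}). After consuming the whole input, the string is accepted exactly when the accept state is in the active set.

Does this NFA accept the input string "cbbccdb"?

Answer: REJECT

Trace:
S₀ = ε-closure({0}) = {0,1,2,4}
'c' @ 1: {1,2,3,4}
'b' @ 2: {5,6}
'b' @ 3: {}  — state set empty
rest 'ccdb' ignored (set empty)
final: {}; accept 9 not in set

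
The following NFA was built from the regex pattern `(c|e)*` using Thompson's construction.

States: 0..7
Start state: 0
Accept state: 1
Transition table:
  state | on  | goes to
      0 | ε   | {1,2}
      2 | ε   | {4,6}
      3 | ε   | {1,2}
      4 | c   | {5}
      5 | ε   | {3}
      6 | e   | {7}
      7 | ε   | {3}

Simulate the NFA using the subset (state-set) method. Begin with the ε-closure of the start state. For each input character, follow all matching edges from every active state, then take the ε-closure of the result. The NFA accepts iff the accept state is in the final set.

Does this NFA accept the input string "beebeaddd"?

Answer: REJECT

Derivation:
start: ε-closure({0}) = {0,1,2,4,6}
'b' @ 1: {}  — no active states
rest 'eebeaddd' ignored (set empty)
after full input: {}  (accept=1 not in)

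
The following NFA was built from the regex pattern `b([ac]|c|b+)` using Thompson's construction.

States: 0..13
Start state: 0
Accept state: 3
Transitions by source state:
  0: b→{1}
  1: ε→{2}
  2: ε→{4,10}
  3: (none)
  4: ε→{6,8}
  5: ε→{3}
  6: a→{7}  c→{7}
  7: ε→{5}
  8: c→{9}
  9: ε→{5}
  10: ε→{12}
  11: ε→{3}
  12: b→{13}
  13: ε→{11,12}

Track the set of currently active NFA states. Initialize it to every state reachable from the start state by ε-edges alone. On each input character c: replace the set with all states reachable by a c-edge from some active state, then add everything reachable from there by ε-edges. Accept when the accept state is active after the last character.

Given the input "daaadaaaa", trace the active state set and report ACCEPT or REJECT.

Answer: REJECT

Derivation:
start: ε-closure({0}) = {0}
'd' @ 1: {}  — no active states
rest 'aaadaaaa' ignored (set empty)
final: {}; accept 3 not in set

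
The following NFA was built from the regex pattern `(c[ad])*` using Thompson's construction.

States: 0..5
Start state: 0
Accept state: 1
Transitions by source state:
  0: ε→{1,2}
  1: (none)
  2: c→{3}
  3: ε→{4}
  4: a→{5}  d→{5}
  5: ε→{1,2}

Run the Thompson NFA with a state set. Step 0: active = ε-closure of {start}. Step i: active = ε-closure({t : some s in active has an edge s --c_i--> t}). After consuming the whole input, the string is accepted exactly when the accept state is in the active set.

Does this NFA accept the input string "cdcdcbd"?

start: ε-closure({0}) = {0,1,2}
'c' @ 1: {3,4}
'd' @ 2: {1,2,5}  ✓accept
'c' @ 3: {3,4}
'd' @ 4: {1,2,5}  ✓accept
'c' @ 5: {3,4}
'b' @ 6: {}  — dead — no transitions
rest 'd' ignored (set empty)
after full input: {}  (accept=1 not in)

Answer: REJECT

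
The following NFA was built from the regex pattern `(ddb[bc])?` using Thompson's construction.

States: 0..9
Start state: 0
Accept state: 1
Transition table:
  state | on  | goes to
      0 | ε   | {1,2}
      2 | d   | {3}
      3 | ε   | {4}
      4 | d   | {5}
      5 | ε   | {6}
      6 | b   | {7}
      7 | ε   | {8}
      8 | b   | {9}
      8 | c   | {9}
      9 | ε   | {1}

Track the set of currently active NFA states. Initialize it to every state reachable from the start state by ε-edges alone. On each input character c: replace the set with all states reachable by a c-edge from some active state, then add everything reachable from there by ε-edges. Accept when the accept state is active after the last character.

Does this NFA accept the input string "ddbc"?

start: ε-closure({0}) = {0,1,2}
'd' @ 1: {3,4}
'd' @ 2: {5,6}
'b' @ 3: {7,8}
'c' @ 4: {1,9}  (accept∈set)
end set {1,9} — state 1 in

Answer: ACCEPT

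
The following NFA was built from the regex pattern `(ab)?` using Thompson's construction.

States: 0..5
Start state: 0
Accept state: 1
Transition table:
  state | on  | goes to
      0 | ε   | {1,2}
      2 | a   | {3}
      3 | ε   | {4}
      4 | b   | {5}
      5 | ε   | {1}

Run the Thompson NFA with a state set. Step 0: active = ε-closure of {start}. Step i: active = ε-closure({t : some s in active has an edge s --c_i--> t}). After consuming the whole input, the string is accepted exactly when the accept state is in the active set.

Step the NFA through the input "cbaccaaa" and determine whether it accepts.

initial (ε-close {0}): {0,1,2}
'c' @ 1: {}  — no active states
rest 'baccaaa' ignored (set empty)
final: {}; accept 1 not in set

Answer: REJECT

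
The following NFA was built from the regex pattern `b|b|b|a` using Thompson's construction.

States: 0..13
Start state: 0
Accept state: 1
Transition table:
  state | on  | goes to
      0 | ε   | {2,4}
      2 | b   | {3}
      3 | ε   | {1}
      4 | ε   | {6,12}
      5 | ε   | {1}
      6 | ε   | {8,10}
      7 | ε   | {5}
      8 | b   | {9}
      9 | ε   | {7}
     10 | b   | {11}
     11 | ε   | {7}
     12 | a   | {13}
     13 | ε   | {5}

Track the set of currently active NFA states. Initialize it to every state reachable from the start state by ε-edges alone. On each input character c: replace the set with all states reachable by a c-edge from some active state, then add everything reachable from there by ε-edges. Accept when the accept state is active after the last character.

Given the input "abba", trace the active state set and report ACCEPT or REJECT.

Answer: REJECT

Trace:
S₀ = ε-closure({0}) = {0,2,4,6,8,10,12}
'a' @ 1: {1,5,13}  ✓accept
'b' @ 2: {}  — dead — no transitions
rest 'ba' ignored (set empty)
after full input: {}  (accept=1 not in)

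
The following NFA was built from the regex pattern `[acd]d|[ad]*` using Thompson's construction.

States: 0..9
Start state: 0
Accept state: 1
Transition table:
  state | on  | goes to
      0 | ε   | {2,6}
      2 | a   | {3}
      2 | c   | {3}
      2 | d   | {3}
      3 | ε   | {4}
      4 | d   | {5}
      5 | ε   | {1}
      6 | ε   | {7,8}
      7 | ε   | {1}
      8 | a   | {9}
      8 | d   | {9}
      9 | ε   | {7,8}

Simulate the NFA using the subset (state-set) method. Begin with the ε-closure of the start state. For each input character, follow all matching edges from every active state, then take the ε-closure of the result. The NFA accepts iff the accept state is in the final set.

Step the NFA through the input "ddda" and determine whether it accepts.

S₀ = ε-closure({0}) = {0,1,2,6,7,8}
'd' @ 1: {1,3,4,7,8,9}  (accept∈set)
'd' @ 2: {1,5,7,8,9}  (accept∈set)
'd' @ 3: {1,7,8,9}  (accept∈set)
'a' @ 4: {1,7,8,9}  (accept∈set)
after full input: {1,7,8,9}  (accept=1 in)

Answer: ACCEPT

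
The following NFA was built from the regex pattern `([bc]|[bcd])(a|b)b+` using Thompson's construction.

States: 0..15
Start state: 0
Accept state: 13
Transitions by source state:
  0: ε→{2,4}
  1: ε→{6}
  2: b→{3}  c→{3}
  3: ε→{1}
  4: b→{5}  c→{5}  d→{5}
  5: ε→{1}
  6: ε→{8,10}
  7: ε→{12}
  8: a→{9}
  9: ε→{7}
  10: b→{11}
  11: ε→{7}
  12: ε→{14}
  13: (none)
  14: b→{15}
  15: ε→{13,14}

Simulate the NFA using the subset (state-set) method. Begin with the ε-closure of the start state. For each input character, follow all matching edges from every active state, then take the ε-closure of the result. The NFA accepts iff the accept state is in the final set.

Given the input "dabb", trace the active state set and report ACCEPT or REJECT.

S₀ = ε-closure({0}) = {0,2,4}
'd' @ 1: {1,5,6,8,10}
'a' @ 2: {7,9,12,14}
'b' @ 3: {13,14,15}  ✓accept
'b' @ 4: {13,14,15}  ✓accept
end set {13,14,15} — state 13 in

Answer: ACCEPT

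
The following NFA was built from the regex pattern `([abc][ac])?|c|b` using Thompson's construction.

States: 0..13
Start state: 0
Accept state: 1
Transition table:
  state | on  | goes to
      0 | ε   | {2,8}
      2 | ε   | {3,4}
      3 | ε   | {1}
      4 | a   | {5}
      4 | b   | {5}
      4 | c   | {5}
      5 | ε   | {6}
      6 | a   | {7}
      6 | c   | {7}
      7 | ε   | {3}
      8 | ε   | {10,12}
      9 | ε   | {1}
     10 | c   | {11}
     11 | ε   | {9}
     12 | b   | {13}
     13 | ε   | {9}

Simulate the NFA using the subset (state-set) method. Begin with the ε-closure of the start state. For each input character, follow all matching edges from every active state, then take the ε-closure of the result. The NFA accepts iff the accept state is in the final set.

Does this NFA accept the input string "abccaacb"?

Answer: REJECT

Derivation:
start: ε-closure({0}) = {0,1,2,3,4,8,10,12}
'a' @ 1: {5,6}
'b' @ 2: {}  — dead — no transitions
rest 'ccaacb' ignored (set empty)
after full input: {}  (accept=1 not in)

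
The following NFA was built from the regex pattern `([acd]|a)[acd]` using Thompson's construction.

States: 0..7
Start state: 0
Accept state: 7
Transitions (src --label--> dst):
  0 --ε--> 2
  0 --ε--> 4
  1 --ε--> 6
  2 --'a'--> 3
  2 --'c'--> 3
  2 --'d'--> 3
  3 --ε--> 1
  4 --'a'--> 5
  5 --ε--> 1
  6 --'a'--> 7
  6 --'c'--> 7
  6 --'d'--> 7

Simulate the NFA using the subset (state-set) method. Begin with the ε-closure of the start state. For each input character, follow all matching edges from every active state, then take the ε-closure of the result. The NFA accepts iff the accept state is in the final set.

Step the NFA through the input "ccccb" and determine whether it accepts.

Answer: REJECT

Trace:
S₀ = ε-closure({0}) = {0,2,4}
'c' @ 1: {1,3,6}
'c' @ 2: {7}  [accepting]
'c' @ 3: {}  — dead — no transitions
rest 'cb' ignored (set empty)
final: {}; accept 7 not in set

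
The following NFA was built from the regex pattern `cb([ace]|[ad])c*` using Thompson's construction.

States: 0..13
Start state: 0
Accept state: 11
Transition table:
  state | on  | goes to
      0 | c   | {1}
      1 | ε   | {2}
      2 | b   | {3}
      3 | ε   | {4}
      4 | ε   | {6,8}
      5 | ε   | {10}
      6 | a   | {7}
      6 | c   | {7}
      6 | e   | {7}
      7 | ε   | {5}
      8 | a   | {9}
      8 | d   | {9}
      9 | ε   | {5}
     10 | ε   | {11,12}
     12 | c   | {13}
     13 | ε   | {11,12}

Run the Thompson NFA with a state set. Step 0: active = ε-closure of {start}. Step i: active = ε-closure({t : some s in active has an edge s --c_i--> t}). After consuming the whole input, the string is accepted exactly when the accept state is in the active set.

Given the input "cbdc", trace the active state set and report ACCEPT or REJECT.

initial (ε-close {0}): {0}
'c' @ 1: {1,2}
'b' @ 2: {3,4,6,8}
'd' @ 3: {5,9,10,11,12}  ✓accept
'c' @ 4: {11,12,13}  ✓accept
after full input: {11,12,13}  (accept=11 in)

Answer: ACCEPT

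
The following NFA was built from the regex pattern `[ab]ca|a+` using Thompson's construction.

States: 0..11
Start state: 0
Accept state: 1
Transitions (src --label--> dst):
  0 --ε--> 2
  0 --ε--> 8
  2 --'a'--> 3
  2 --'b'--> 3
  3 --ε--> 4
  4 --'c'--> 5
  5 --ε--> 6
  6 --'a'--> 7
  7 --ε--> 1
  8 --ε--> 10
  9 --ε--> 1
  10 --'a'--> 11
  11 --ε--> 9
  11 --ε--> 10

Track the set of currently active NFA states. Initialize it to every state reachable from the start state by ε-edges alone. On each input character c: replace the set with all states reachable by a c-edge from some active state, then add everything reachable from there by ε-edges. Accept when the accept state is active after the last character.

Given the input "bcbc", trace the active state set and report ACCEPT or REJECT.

Answer: REJECT

Trace:
start: ε-closure({0}) = {0,2,8,10}
'b' @ 1: {3,4}
'c' @ 2: {5,6}
'b' @ 3: {}  — no active states
rest 'c' ignored (set empty)
end set {} — state 1 not in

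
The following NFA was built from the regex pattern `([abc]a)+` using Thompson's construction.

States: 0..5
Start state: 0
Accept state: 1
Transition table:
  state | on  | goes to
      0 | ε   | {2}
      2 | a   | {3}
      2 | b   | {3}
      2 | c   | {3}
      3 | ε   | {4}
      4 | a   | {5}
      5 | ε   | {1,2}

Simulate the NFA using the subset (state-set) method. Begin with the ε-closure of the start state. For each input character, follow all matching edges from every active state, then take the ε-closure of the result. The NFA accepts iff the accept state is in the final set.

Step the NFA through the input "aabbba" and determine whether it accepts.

Answer: REJECT

Derivation:
start: ε-closure({0}) = {0,2}
'a' @ 1: {3,4}
'a' @ 2: {1,2,5}  [accepting]
'b' @ 3: {3,4}
'b' @ 4: {}  — dead — no transitions
rest 'ba' ignored (set empty)
end set {} — state 1 not in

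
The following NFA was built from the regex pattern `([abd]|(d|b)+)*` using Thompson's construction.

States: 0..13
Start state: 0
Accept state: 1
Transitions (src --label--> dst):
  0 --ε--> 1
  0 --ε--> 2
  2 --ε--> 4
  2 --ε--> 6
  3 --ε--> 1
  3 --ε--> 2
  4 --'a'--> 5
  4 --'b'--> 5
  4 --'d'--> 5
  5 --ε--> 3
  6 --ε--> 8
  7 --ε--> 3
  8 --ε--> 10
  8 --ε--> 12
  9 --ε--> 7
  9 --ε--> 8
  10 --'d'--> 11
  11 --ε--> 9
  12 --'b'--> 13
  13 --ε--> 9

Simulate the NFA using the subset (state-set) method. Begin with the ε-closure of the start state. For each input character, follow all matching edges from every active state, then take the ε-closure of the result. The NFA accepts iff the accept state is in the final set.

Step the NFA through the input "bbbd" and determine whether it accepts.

Answer: ACCEPT

Derivation:
initial (ε-close {0}): {0,1,2,4,6,8,10,12}
'b' @ 1: {1,2,3,4,5,6,7,8,9,10,12,13}  ✓accept
'b' @ 2: {1,2,3,4,5,6,7,8,9,10,12,13}  ✓accept
'b' @ 3: {1,2,3,4,5,6,7,8,9,10,12,13}  ✓accept
'd' @ 4: {1,2,3,4,5,6,7,8,9,10,11,12}  ✓accept
after full input: {1,2,3,4,5,6,7,8,9,10,11,12}  (accept=1 in)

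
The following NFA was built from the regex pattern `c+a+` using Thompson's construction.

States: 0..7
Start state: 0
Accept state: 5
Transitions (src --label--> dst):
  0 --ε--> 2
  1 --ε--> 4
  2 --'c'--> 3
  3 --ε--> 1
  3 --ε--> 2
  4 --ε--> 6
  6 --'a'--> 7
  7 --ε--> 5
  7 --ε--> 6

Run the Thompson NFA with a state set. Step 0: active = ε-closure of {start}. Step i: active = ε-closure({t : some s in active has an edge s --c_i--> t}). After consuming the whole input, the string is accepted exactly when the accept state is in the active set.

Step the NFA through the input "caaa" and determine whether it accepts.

start: ε-closure({0}) = {0,2}
'c' @ 1: {1,2,3,4,6}
'a' @ 2: {5,6,7}  [accepting]
'a' @ 3: {5,6,7}  [accepting]
'a' @ 4: {5,6,7}  [accepting]
after full input: {5,6,7}  (accept=5 in)

Answer: ACCEPT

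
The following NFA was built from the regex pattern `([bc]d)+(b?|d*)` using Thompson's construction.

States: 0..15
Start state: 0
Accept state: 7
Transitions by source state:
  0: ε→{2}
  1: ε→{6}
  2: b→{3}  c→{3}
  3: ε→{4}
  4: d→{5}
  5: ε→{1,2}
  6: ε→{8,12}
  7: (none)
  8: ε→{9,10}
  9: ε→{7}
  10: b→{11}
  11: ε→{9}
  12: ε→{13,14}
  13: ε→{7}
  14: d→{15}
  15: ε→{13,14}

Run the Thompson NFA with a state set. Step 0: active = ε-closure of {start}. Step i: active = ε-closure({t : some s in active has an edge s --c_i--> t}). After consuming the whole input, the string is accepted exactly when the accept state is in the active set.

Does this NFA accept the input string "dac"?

initial (ε-close {0}): {0,2}
'd' @ 1: {}  — dead — no transitions
rest 'ac' ignored (set empty)
final: {}; accept 7 not in set

Answer: REJECT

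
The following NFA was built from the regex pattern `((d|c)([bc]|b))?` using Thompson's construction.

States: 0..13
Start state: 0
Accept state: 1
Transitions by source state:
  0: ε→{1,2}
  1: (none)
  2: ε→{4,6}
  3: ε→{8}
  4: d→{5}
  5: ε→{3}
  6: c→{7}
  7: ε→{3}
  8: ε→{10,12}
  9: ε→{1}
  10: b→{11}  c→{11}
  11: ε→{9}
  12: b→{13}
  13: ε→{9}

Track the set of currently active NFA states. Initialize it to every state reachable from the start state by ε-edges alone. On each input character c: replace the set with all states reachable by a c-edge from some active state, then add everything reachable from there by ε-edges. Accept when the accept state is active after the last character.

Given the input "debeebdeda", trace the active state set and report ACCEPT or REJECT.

start: ε-closure({0}) = {0,1,2,4,6}
'd' @ 1: {3,5,8,10,12}
'e' @ 2: {}  — dead — no transitions
rest 'beebdeda' ignored (set empty)
after full input: {}  (accept=1 not in)

Answer: REJECT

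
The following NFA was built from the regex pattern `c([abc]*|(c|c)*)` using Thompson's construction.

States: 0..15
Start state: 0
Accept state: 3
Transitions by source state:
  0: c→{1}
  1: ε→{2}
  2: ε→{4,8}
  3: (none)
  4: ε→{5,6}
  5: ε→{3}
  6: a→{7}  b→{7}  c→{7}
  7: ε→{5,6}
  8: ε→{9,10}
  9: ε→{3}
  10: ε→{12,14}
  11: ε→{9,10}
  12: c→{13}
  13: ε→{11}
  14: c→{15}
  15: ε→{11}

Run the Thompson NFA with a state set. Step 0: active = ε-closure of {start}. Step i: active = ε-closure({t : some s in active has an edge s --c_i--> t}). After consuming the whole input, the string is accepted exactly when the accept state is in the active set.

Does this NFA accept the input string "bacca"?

Answer: REJECT

Derivation:
initial (ε-close {0}): {0}
'b' @ 1: {}  — dead — no transitions
rest 'acca' ignored (set empty)
after full input: {}  (accept=3 not in)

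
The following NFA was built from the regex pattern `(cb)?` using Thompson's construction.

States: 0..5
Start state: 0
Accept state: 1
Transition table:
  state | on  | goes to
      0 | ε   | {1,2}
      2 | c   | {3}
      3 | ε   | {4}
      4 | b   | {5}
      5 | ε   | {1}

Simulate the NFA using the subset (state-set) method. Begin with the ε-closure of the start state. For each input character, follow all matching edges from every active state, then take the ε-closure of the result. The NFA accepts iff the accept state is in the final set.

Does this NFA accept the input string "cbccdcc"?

Answer: REJECT

Trace:
S₀ = ε-closure({0}) = {0,1,2}
'c' @ 1: {3,4}
'b' @ 2: {1,5}  (accept∈set)
'c' @ 3: {}  — no active states
rest 'cdcc' ignored (set empty)
final: {}; accept 1 not in set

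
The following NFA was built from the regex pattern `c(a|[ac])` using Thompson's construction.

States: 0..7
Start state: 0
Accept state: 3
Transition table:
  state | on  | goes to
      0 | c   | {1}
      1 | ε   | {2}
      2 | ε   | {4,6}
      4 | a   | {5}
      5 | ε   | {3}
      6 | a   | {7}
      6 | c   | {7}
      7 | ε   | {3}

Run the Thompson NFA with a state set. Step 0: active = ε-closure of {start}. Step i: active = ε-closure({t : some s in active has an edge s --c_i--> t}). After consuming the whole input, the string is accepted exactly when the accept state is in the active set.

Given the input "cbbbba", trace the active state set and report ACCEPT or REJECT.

Answer: REJECT

Steps:
initial (ε-close {0}): {0}
'c' @ 1: {1,2,4,6}
'b' @ 2: {}  — state set empty
rest 'bbba' ignored (set empty)
after full input: {}  (accept=3 not in)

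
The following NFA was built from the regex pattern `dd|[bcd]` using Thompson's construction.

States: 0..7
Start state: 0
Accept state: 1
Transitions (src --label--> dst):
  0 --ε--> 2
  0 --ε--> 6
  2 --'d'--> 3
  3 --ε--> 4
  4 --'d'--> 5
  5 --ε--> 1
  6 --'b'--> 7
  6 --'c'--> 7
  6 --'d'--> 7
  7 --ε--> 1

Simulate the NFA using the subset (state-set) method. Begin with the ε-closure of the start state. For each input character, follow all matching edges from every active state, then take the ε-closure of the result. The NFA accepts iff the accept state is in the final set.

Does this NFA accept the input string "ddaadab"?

Answer: REJECT

Trace:
start: ε-closure({0}) = {0,2,6}
'd' @ 1: {1,3,4,7}  [accepting]
'd' @ 2: {1,5}  [accepting]
'a' @ 3: {}  — no active states
rest 'adab' ignored (set empty)
final: {}; accept 1 not in set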